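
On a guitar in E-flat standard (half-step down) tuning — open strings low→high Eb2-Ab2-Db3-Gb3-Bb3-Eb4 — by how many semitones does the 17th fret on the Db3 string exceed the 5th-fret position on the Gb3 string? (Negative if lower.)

7 semitones

Db3 at fret 17 → Gb4 (MIDI 66); Gb3 at fret 5 → B3 (MIDI 59).
66 − 59 = 7, so the two pitches are 7 semitones apart.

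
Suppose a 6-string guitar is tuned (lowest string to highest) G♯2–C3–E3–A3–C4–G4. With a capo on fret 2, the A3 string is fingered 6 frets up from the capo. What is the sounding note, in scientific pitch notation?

The capo raises the open A3 by 2 semitones to B3; fretting 6 more gives A3 + 2 + 6 = A3 + 8 semitones = F4.

F4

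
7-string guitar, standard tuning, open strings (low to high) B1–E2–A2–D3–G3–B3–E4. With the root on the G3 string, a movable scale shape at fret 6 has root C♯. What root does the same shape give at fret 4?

B

Moving from fret 6 to fret 4 shifts the root by -2 semitones.
C♯ down 2 semitones is B.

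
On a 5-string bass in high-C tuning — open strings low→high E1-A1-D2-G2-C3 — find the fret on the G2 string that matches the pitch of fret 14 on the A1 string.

4

Fret 14 on A1 is MIDI 33 + 14 = 47 (B2). On the G2 string (open MIDI 43), that pitch is 47 − 43 = fret 4.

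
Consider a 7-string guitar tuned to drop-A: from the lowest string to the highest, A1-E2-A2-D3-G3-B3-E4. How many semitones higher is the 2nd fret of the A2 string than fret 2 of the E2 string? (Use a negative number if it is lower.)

5 semitones

A2 at fret 2 → B2 (MIDI 47); E2 at fret 2 → F♯2 (MIDI 42).
47 − 42 = 5, so the two pitches are 5 semitones apart.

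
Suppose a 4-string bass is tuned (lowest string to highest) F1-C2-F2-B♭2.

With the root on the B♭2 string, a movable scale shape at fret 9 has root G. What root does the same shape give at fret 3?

Moving from fret 9 to fret 3 shifts the root by -6 semitones.
G down 6 semitones is D♭.

D♭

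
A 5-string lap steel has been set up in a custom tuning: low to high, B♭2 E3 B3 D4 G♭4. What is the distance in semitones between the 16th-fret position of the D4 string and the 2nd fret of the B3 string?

D4 at fret 16 → G♭5 (MIDI 78); B3 at fret 2 → D♭4 (MIDI 61).
78 − 61 = 17, so the two pitches are 17 semitones apart, with G♭5 the higher.

17 semitones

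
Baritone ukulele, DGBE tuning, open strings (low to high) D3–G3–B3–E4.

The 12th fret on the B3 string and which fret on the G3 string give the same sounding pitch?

Fret 12 on B3 is MIDI 59 + 12 = 71 (B4). On the G3 string (open MIDI 55), that pitch is 71 − 55 = fret 16.

16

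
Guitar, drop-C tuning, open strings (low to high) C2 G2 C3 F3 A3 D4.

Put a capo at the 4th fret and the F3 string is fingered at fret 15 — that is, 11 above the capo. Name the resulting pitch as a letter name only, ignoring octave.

G♯

The capo raises the open F3 by 4 semitones to A3; fretting 11 more gives F3 + 4 + 11 = F3 + 15 semitones, landing on G♯.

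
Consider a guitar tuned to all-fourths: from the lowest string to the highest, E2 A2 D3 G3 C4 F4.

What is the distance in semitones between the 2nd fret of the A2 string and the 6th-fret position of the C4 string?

19 semitones

A2 at fret 2 → B2 (MIDI 47); C4 at fret 6 → F#4 (MIDI 66).
47 − 66 = -19, so the two pitches are 19 semitones apart, with F#4 the higher.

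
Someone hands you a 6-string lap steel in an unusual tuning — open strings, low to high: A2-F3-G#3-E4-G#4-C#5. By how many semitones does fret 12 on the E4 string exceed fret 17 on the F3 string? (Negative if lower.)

E4 at fret 12 → E5 (MIDI 76); F3 at fret 17 → A#4 (MIDI 70).
76 − 70 = 6, so the two pitches are 6 semitones apart.

6 semitones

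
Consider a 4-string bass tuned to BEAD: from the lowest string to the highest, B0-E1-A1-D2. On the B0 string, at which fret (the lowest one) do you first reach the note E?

5

From B0, count semitones up the chromatic scale until reaching E: B–C–C#–D–D#–E — 5 steps.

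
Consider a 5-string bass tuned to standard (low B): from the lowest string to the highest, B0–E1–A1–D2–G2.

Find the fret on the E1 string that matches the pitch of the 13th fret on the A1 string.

A1 at fret 13 is A1 + 13 semitones = A#2.
The open E1 string is 5 semitones below the open A1, so the same pitch on the E1 string lies at fret 13 + 5 = 18.

18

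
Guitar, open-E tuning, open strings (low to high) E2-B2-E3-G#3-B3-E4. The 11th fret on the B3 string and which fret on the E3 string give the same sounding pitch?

18

B3 at fret 11 is B3 + 11 semitones = A#4.
The open E3 string is 7 semitones below the open B3, so the same pitch on the E3 string lies at fret 11 + 7 = 18.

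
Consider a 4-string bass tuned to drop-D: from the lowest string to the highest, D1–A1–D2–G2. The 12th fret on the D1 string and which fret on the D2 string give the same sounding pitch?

D1 at fret 12 is D1 + 12 semitones = D2.
The open D2 string is 12 semitones above the open D1, so the same pitch on the D2 string lies at fret 12 − 12 = 0.

0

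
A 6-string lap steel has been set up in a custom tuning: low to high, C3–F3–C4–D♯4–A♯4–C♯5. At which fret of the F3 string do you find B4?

B4 is 18 semitones above the open F3 (F–F#–G–G#–…–A–A#–B), so it sits at fret 18.

18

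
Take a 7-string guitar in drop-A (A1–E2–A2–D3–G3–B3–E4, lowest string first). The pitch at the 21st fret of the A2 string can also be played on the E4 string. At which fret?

A2 at fret 21 is A2 + 21 semitones = F♯4.
The open E4 string is 19 semitones above the open A2, so the same pitch on the E4 string lies at fret 21 − 19 = 2.

2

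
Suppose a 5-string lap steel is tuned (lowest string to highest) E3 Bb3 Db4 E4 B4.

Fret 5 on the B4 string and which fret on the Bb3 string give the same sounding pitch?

Fret 5 on B4 is MIDI 71 + 5 = 76 (E5). On the Bb3 string (open MIDI 58), that pitch is 76 − 58 = fret 18.

18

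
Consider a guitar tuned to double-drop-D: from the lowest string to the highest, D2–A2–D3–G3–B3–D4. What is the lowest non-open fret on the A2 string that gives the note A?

12

From A2, count semitones up the chromatic scale until reaching A: A–A#–B–C–…–G–G#–A — 12 steps.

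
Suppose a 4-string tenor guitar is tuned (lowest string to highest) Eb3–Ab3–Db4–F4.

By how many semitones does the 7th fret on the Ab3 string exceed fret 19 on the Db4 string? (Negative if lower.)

-17 semitones

Ab3 at fret 7 → Eb4 (MIDI 63); Db4 at fret 19 → Ab5 (MIDI 80).
63 − 80 = -17, so the two pitches are 17 semitones apart.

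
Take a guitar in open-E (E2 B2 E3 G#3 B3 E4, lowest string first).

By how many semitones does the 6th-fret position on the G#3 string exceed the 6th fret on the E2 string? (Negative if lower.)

G#3 at fret 6 → D4 (MIDI 62); E2 at fret 6 → A#2 (MIDI 46).
62 − 46 = 16, so the two pitches are 16 semitones apart.

16 semitones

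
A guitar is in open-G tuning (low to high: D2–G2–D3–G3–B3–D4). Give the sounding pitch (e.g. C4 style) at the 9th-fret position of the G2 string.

The open G2 string plus 9 semitones: G–G#–A–A#–B–C–C#–D–D#–E.
The walk passes from B into C once, so the octave number goes from 2 to 3.

E3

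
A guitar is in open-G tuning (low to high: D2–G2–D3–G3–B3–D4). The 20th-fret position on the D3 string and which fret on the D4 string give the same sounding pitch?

D3 at fret 20 is D3 + 20 semitones = A#4.
The open D4 string is 12 semitones above the open D3, so the same pitch on the D4 string lies at fret 20 − 12 = 8.

8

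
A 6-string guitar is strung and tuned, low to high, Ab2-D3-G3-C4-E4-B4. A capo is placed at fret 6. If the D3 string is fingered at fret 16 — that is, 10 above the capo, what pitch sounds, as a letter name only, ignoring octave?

The capo raises the open D3 by 6 semitones to Ab3; fretting 10 more gives D3 + 6 + 10 = D3 + 16 semitones, landing on Gb.

Gb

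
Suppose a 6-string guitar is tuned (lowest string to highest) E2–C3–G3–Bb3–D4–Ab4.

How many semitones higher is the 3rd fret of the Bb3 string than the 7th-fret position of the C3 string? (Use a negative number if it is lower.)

6 semitones

Bb3 at fret 3 → Db4 (MIDI 61); C3 at fret 7 → G3 (MIDI 55).
61 − 55 = 6, so the two pitches are 6 semitones apart.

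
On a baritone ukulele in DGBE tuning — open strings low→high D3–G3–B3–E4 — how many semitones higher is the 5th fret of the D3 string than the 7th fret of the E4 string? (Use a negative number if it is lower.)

-16 semitones

D3 at fret 5 → G3 (MIDI 55); E4 at fret 7 → B4 (MIDI 71).
55 − 71 = -16, so the two pitches are 16 semitones apart.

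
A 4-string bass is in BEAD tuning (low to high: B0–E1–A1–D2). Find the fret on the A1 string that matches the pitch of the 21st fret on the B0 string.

11

Fret 21 on B0 is MIDI 23 + 21 = 44 (G#2). On the A1 string (open MIDI 33), that pitch is 44 − 33 = fret 11.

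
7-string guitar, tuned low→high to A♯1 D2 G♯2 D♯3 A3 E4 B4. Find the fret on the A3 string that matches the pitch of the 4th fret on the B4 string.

18

B4 at fret 4 is B4 + 4 semitones = D♯5.
The open A3 string is 14 semitones below the open B4, so the same pitch on the A3 string lies at fret 4 + 14 = 18.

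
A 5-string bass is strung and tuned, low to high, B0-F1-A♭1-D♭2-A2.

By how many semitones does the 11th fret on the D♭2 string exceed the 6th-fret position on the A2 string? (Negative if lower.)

D♭2 at fret 11 → C3 (MIDI 48); A2 at fret 6 → E♭3 (MIDI 51).
48 − 51 = -3, so the two pitches are 3 semitones apart.

-3 semitones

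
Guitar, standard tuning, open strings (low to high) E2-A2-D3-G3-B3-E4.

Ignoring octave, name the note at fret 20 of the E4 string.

C

E4 is MIDI 64. Adding 20 gives 84; 84 mod 12 = 0, i.e. C.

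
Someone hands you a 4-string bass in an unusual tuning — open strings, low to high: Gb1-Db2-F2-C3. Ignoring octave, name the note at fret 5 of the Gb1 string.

B

Gb1 is MIDI 30. Adding 5 gives 35; 35 mod 12 = 11, i.e. B.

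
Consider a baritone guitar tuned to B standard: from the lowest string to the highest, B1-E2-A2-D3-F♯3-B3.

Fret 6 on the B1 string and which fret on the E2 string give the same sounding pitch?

Fret 6 on B1 is MIDI 35 + 6 = 41 (F2). On the E2 string (open MIDI 40), that pitch is 41 − 40 = fret 1.

1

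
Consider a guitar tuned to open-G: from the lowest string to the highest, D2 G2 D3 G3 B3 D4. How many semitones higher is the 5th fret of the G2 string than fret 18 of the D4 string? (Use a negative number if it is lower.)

G2 at fret 5 → C3 (MIDI 48); D4 at fret 18 → G#5 (MIDI 80).
48 − 80 = -32, so the two pitches are 32 semitones apart.

-32 semitones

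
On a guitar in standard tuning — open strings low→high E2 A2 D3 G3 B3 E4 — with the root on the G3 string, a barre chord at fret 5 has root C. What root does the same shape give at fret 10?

F

Moving from fret 5 to fret 10 shifts the root by 5 semitones.
C up 5 semitones is F.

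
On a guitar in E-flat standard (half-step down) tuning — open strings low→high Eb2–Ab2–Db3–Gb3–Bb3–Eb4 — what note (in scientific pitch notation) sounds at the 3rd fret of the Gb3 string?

A3

Each fret is one semitone, so Gb3 + 3 = A3.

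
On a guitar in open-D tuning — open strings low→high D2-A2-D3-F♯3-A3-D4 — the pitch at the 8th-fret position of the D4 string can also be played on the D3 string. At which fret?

20

D4 at fret 8 is D4 + 8 semitones = A♯4.
The open D3 string is 12 semitones below the open D4, so the same pitch on the D3 string lies at fret 8 + 12 = 20.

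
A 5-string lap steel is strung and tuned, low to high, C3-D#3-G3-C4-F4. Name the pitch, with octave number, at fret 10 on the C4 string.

C4 is MIDI 60. Adding 10 gives 70, which is A#4.

A#4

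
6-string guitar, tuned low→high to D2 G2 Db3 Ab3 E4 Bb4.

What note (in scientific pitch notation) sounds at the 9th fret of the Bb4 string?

Each fret is one semitone, so Bb4 + 9 = G5.

G5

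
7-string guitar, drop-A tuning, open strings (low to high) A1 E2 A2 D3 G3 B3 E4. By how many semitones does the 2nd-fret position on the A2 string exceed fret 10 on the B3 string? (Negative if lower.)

-22 semitones

A2 at fret 2 → B2 (MIDI 47); B3 at fret 10 → A4 (MIDI 69).
47 − 69 = -22, so the two pitches are 22 semitones apart.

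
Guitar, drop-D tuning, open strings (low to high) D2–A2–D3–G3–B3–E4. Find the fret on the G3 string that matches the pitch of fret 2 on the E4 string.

11

E4 at fret 2 is E4 + 2 semitones = F♯4.
The open G3 string is 9 semitones below the open E4, so the same pitch on the G3 string lies at fret 2 + 9 = 11.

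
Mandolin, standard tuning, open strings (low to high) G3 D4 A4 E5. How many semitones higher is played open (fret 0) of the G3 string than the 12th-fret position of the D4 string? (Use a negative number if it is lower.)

G3 at fret 0 → G3 (MIDI 55); D4 at fret 12 → D5 (MIDI 74).
55 − 74 = -19, so the two pitches are 19 semitones apart.

-19 semitones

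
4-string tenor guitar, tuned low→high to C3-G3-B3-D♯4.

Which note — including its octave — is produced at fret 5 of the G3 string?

C4

Each fret is one semitone, so G3 + 5 = C4.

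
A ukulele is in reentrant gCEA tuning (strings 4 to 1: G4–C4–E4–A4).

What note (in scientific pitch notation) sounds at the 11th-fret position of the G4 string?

G4 is MIDI 67. Adding 11 gives 78, which is F#5.

F#5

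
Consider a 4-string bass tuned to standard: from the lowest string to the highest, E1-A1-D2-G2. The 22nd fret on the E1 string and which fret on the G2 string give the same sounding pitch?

Fret 22 on E1 is MIDI 28 + 22 = 50 (D3). On the G2 string (open MIDI 43), that pitch is 50 − 43 = fret 7.

7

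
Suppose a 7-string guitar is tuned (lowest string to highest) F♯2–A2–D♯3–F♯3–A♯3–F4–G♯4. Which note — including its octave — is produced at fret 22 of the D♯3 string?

C♯5

Each fret is one semitone, so D♯3 + 22 = C♯5.
(Equivalently spelled D♭5.)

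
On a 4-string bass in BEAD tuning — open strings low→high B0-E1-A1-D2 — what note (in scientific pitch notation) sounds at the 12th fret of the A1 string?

A2

Each fret is one semitone, so A1 + 12 = A2.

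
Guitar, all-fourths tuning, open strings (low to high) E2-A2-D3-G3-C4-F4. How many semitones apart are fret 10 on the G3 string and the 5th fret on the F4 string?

5 semitones

G3 at fret 10 → F4 (MIDI 65); F4 at fret 5 → A#4 (MIDI 70).
65 − 70 = -5, so the two pitches are 5 semitones apart, with A#4 the higher.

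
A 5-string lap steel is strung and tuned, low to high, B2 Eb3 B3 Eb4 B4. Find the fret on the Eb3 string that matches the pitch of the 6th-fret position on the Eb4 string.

18

Fret 6 on Eb4 is MIDI 63 + 6 = 69 (A4). On the Eb3 string (open MIDI 51), that pitch is 69 − 51 = fret 18.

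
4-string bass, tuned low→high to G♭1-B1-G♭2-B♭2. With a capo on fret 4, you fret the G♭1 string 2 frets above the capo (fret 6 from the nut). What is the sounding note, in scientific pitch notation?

C2

The capo raises the open G♭1 by 4 semitones to B♭1; fretting 2 more gives G♭1 + 4 + 2 = G♭1 + 6 semitones = C2.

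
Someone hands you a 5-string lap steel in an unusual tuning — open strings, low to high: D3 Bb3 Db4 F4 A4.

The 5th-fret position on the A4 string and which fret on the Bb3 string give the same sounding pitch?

16

A4 at fret 5 is A4 + 5 semitones = D5.
The open Bb3 string is 11 semitones below the open A4, so the same pitch on the Bb3 string lies at fret 5 + 11 = 16.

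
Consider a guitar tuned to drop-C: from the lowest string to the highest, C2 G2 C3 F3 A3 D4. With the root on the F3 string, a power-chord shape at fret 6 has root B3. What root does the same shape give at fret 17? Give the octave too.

A♯4

Moving from fret 6 to fret 17 shifts the root by 11 semitones.
B3 up 11 semitones is A♯4.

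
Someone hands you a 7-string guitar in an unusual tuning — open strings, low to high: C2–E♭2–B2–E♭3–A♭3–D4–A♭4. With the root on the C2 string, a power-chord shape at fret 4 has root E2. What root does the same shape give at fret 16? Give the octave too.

E3

Moving from fret 4 to fret 16 shifts the root by 12 semitones.
E2 up 12 semitones is E3.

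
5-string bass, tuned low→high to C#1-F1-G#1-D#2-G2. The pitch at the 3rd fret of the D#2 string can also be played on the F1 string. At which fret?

D#2 at fret 3 is D#2 + 3 semitones = F#2.
The open F1 string is 10 semitones below the open D#2, so the same pitch on the F1 string lies at fret 3 + 10 = 13.

13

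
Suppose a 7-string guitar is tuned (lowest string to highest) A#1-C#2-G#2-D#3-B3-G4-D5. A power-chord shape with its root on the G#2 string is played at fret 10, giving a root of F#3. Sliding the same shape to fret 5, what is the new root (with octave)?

Moving from fret 10 to fret 5 shifts the root by -5 semitones.
F#3 down 5 semitones is C#3.

C#3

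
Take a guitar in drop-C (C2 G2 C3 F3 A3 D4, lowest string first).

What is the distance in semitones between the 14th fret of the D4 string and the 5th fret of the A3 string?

14 semitones

D4 at fret 14 → E5 (MIDI 76); A3 at fret 5 → D4 (MIDI 62).
76 − 62 = 14, so the two pitches are 14 semitones apart, with E5 the higher.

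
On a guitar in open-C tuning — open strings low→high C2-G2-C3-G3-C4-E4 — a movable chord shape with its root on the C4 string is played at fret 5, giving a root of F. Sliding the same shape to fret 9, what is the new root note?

Moving from fret 5 to fret 9 shifts the root by 4 semitones.
F up 4 semitones is A.

A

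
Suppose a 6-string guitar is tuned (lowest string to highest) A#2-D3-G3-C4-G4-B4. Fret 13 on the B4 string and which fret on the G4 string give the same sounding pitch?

17

B4 at fret 13 is B4 + 13 semitones = C6.
The open G4 string is 4 semitones below the open B4, so the same pitch on the G4 string lies at fret 13 + 4 = 17.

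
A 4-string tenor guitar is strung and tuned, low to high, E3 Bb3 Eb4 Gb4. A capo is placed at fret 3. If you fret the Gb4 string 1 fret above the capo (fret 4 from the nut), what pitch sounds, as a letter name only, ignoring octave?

Bb

The capo raises the open Gb4 by 3 semitones to A4; fretting 1 more gives Gb4 + 3 + 1 = Gb4 + 4 semitones, landing on Bb.
(Also written A#.)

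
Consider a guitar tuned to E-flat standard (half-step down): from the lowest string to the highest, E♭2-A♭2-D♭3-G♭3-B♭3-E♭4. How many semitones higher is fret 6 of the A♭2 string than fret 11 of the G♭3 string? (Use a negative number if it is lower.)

-15 semitones

A♭2 at fret 6 → D3 (MIDI 50); G♭3 at fret 11 → F4 (MIDI 65).
50 − 65 = -15, so the two pitches are 15 semitones apart.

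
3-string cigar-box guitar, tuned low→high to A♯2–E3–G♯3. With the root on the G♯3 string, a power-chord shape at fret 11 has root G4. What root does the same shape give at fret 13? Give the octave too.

A4

Moving from fret 11 to fret 13 shifts the root by 2 semitones.
G4 up 2 semitones is A4.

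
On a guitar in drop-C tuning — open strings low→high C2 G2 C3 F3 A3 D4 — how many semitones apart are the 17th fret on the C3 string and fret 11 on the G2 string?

C3 at fret 17 → F4 (MIDI 65); G2 at fret 11 → F#3 (MIDI 54).
65 − 54 = 11, so the two pitches are 11 semitones apart, with F4 the higher.

11 semitones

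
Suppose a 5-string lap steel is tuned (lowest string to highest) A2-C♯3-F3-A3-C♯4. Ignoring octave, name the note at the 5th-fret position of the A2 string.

The open A2 string plus 5 semitones: A–A#–B–C–C#–D.

D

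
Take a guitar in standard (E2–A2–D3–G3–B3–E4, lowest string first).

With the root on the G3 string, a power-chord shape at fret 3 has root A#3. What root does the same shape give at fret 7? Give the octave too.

Moving from fret 3 to fret 7 shifts the root by 4 semitones.
A#3 up 4 semitones is D4.

D4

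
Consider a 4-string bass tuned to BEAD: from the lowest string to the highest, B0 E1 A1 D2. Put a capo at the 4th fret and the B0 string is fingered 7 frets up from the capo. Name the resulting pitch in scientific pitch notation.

A♯1

The capo raises the open B0 by 4 semitones to D♯1; fretting 7 more gives B0 + 4 + 7 = B0 + 11 semitones = A♯1.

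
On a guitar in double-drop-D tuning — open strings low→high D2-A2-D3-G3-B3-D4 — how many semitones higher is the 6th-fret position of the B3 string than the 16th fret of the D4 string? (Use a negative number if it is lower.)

-13 semitones

B3 at fret 6 → F4 (MIDI 65); D4 at fret 16 → F#5 (MIDI 78).
65 − 78 = -13, so the two pitches are 13 semitones apart.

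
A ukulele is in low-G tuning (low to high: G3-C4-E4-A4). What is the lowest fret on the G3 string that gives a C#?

6

From G3, count semitones up the chromatic scale until reaching C#: G–G#–A–A#–B–C–C# — 6 steps.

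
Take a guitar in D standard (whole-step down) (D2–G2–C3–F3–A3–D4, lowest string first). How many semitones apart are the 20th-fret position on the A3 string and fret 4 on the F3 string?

20 semitones

A3 at fret 20 → F5 (MIDI 77); F3 at fret 4 → A3 (MIDI 57).
77 − 57 = 20, so the two pitches are 20 semitones apart, with F5 the higher.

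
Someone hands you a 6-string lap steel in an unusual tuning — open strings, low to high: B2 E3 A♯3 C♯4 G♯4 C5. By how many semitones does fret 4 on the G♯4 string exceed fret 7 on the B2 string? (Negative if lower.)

G♯4 at fret 4 → C5 (MIDI 72); B2 at fret 7 → F♯3 (MIDI 54).
72 − 54 = 18, so the two pitches are 18 semitones apart.

18 semitones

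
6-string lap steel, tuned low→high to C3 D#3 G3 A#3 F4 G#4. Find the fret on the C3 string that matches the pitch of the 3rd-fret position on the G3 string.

G3 at fret 3 is G3 + 3 semitones = A#3.
The open C3 string is 7 semitones below the open G3, so the same pitch on the C3 string lies at fret 3 + 7 = 10.

10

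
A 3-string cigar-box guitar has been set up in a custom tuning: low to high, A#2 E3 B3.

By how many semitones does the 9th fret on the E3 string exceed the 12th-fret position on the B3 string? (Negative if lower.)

-10 semitones

E3 at fret 9 → C#4 (MIDI 61); B3 at fret 12 → B4 (MIDI 71).
61 − 71 = -10, so the two pitches are 10 semitones apart.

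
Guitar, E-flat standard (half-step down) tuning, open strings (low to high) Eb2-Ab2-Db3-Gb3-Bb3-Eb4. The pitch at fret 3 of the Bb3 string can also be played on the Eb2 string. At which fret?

Fret 3 on Bb3 is MIDI 58 + 3 = 61 (Db4). On the Eb2 string (open MIDI 39), that pitch is 61 − 39 = fret 22.

22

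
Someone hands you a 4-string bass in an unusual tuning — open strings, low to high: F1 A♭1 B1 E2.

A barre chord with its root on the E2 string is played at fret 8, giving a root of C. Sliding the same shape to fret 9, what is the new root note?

Moving from fret 8 to fret 9 shifts the root by 1 semitone.
C up 1 semitone is D♭.

D♭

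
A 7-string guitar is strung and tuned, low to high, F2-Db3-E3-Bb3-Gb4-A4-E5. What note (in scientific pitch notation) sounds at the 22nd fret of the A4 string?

G6

Each fret is one semitone, so A4 + 22 = G6.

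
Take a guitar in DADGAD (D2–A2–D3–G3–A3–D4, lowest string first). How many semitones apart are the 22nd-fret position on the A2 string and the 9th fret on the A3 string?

A2 at fret 22 → G4 (MIDI 67); A3 at fret 9 → F#4 (MIDI 66).
67 − 66 = 1, so the two pitches are 1 semitone apart, with G4 the higher.

1 semitone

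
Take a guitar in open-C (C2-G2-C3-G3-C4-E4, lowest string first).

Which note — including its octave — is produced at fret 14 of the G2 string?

Each fret is one semitone, so G2 + 14 = A3.

A3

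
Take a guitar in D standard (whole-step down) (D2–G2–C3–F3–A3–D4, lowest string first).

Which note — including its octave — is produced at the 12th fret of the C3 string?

C4

Each fret is one semitone, so C3 + 12 = C4.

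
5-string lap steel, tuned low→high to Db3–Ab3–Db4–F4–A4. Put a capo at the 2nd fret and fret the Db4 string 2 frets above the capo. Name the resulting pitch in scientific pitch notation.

The capo raises the open Db4 by 2 semitones to Eb4; fretting 2 more gives Db4 + 2 + 2 = Db4 + 4 semitones = F4.

F4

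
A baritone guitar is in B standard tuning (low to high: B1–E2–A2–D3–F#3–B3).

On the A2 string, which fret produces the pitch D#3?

D#3 is 6 semitones above the open A2 (A–A#–B–C–C#–D–D#), so it sits at fret 6.

6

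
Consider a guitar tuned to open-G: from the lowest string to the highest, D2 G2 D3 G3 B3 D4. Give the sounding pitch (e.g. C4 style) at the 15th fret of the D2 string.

F3

Each fret is one semitone, so D2 + 15 = F3.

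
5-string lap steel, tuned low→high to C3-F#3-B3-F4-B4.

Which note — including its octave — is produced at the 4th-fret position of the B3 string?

The open B3 string plus 4 semitones: B–C–C#–D–D#.
The walk passes from B into C once, so the octave number goes from 3 to 4.
(Equivalently spelled Eb4.)

D#4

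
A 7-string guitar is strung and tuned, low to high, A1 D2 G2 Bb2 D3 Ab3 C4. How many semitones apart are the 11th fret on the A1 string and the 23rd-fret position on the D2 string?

A1 at fret 11 → Ab2 (MIDI 44); D2 at fret 23 → Db4 (MIDI 61).
44 − 61 = -17, so the two pitches are 17 semitones apart, with Db4 the higher.

17 semitones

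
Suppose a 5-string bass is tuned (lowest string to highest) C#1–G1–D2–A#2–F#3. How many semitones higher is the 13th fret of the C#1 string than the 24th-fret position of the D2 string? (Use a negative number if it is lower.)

C#1 at fret 13 → D2 (MIDI 38); D2 at fret 24 → D4 (MIDI 62).
38 − 62 = -24, so the two pitches are 24 semitones apart.

-24 semitones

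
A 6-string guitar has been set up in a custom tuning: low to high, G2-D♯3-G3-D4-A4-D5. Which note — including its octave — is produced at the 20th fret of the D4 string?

The open D4 string plus 20 semitones: D–D#–E–F–…–G#–A–A#.
The walk passes from B into C once, so the octave number goes from 4 to 5.
(Equivalently spelled B♭5.)

A♯5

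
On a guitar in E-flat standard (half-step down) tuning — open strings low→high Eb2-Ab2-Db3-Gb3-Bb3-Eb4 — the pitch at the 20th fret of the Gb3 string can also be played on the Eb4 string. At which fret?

11

Fret 20 on Gb3 is MIDI 54 + 20 = 74 (D5). On the Eb4 string (open MIDI 63), that pitch is 74 − 63 = fret 11.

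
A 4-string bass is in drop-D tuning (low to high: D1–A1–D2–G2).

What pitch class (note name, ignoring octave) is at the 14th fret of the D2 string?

Each fret is one semitone, so D2 + 14 = E.

E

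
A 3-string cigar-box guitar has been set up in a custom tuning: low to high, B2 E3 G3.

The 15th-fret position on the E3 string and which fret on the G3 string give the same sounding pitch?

Fret 15 on E3 is MIDI 52 + 15 = 67 (G4). On the G3 string (open MIDI 55), that pitch is 67 − 55 = fret 12.

12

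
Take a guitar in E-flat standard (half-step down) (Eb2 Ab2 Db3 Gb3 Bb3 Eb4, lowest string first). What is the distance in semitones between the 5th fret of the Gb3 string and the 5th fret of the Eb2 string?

Gb3 at fret 5 → B3 (MIDI 59); Eb2 at fret 5 → Ab2 (MIDI 44).
59 − 44 = 15, so the two pitches are 15 semitones apart, with B3 the higher.

15 semitones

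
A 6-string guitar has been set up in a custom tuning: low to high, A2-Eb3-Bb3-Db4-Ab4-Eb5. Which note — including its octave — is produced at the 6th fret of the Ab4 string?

D5

Each fret is one semitone, so Ab4 + 6 = D5.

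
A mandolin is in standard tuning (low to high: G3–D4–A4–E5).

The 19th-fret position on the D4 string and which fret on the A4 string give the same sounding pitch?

12

D4 at fret 19 is D4 + 19 semitones = A5.
The open A4 string is 7 semitones above the open D4, so the same pitch on the A4 string lies at fret 19 − 7 = 12.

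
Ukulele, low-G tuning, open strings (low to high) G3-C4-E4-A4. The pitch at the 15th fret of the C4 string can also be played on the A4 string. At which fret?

Fret 15 on C4 is MIDI 60 + 15 = 75 (D#5). On the A4 string (open MIDI 69), that pitch is 75 − 69 = fret 6.

6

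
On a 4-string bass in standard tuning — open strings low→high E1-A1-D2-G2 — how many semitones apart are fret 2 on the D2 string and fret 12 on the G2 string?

15 semitones

D2 at fret 2 → E2 (MIDI 40); G2 at fret 12 → G3 (MIDI 55).
40 − 55 = -15, so the two pitches are 15 semitones apart, with G3 the higher.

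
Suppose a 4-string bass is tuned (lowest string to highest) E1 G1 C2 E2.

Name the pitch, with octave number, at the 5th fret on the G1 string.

G1 is MIDI 31. Adding 5 gives 36, which is C2.

C2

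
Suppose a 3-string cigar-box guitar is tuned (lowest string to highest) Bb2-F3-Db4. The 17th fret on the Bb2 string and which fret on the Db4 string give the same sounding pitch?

Bb2 at fret 17 is Bb2 + 17 semitones = Eb4.
The open Db4 string is 15 semitones above the open Bb2, so the same pitch on the Db4 string lies at fret 17 − 15 = 2.

2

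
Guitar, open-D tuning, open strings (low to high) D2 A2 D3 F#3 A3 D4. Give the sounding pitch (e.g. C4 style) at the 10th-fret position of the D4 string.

The open D4 string plus 10 semitones: D–D#–E–F–…–A#–B–C.
The walk passes from B into C once, so the octave number goes from 4 to 5.

C5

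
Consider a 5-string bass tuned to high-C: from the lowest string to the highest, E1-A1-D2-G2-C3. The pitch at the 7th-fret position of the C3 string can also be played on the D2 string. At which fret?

17

C3 at fret 7 is C3 + 7 semitones = G3.
The open D2 string is 10 semitones below the open C3, so the same pitch on the D2 string lies at fret 7 + 10 = 17.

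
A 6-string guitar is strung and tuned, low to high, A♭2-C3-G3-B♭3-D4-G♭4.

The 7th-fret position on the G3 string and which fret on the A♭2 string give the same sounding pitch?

18

G3 at fret 7 is G3 + 7 semitones = D4.
The open A♭2 string is 11 semitones below the open G3, so the same pitch on the A♭2 string lies at fret 7 + 11 = 18.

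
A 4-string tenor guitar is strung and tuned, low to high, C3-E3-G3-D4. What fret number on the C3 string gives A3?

A3 is 9 semitones above the open C3 (C–Db–D–Eb–E–F–Gb–G–Ab–A), so it sits at fret 9.

9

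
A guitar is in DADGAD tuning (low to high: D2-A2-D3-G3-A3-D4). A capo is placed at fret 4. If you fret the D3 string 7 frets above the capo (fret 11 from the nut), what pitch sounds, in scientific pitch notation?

C#4

The capo raises the open D3 by 4 semitones to F#3; fretting 7 more gives D3 + 4 + 7 = D3 + 11 semitones = C#4.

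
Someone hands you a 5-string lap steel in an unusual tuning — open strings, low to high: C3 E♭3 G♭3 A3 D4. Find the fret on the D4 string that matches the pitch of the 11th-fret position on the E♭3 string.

Fret 11 on E♭3 is MIDI 51 + 11 = 62 (D4). On the D4 string (open MIDI 62), that pitch is 62 − 62 = fret 0.

0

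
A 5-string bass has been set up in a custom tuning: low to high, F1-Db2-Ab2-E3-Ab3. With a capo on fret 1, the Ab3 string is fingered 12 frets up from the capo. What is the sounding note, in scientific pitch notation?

The capo raises the open Ab3 by 1 semitone to A3; fretting 12 more gives Ab3 + 1 + 12 = Ab3 + 13 semitones = A4.

A4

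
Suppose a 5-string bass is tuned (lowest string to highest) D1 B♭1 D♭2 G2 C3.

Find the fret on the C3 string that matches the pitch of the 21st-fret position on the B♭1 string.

Fret 21 on B♭1 is MIDI 34 + 21 = 55 (G3). On the C3 string (open MIDI 48), that pitch is 55 − 48 = fret 7.

7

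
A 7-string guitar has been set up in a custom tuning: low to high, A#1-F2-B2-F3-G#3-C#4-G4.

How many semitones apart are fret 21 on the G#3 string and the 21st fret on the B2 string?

9 semitones

G#3 at fret 21 → F5 (MIDI 77); B2 at fret 21 → G#4 (MIDI 68).
77 − 68 = 9, so the two pitches are 9 semitones apart, with F5 the higher.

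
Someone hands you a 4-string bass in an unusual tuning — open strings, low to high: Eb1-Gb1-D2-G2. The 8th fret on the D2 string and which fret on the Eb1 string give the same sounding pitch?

19

Fret 8 on D2 is MIDI 38 + 8 = 46 (Bb2). On the Eb1 string (open MIDI 27), that pitch is 46 − 27 = fret 19.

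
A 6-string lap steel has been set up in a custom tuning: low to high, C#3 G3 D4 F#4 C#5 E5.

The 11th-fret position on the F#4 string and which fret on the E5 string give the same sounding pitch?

1

F#4 at fret 11 is F#4 + 11 semitones = F5.
The open E5 string is 10 semitones above the open F#4, so the same pitch on the E5 string lies at fret 11 − 10 = 1.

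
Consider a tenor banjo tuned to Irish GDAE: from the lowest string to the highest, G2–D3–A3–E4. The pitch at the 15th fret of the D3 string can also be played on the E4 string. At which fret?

Fret 15 on D3 is MIDI 50 + 15 = 65 (F4). On the E4 string (open MIDI 64), that pitch is 65 − 64 = fret 1.

1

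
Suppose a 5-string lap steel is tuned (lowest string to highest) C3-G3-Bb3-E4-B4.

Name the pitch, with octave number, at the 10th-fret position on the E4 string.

D5

Each fret is one semitone, so E4 + 10 = D5.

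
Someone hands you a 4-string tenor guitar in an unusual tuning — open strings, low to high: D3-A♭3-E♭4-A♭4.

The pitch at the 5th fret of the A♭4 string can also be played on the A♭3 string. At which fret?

Fret 5 on A♭4 is MIDI 68 + 5 = 73 (D♭5). On the A♭3 string (open MIDI 56), that pitch is 73 − 56 = fret 17.

17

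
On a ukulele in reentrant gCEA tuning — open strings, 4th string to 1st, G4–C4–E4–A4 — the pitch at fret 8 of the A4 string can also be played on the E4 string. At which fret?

13

A4 at fret 8 is A4 + 8 semitones = F5.
The open E4 string is 5 semitones below the open A4, so the same pitch on the E4 string lies at fret 8 + 5 = 13.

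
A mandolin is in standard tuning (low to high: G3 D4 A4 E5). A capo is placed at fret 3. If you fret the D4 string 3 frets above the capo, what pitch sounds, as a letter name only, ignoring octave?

The capo raises the open D4 by 3 semitones to F4; fretting 3 more gives D4 + 3 + 3 = D4 + 6 semitones, landing on G#.
(Also written Ab.)

G#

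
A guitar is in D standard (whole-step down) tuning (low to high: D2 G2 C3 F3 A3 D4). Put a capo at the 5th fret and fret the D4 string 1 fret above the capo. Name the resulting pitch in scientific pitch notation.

The capo raises the open D4 by 5 semitones to G4; fretting 1 more gives D4 + 5 + 1 = D4 + 6 semitones = G#4.

G#4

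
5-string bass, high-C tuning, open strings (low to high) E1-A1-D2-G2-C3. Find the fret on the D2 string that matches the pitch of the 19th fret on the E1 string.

9

E1 at fret 19 is E1 + 19 semitones = B2.
The open D2 string is 10 semitones above the open E1, so the same pitch on the D2 string lies at fret 19 − 10 = 9.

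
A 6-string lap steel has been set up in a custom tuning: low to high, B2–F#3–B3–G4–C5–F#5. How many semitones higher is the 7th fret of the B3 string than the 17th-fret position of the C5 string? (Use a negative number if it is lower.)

-23 semitones

B3 at fret 7 → F#4 (MIDI 66); C5 at fret 17 → F6 (MIDI 89).
66 − 89 = -23, so the two pitches are 23 semitones apart.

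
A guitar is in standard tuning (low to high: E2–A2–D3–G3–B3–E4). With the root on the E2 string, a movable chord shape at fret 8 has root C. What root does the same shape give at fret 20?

Moving from fret 8 to fret 20 shifts the root by 12 semitones.
C up 12 semitones is C.

C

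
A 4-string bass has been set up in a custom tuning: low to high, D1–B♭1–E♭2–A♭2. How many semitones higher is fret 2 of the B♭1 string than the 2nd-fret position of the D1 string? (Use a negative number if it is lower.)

B♭1 at fret 2 → C2 (MIDI 36); D1 at fret 2 → E1 (MIDI 28).
36 − 28 = 8, so the two pitches are 8 semitones apart.

8 semitones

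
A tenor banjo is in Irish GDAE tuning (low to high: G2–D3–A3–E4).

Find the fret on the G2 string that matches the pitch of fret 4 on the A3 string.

Fret 4 on A3 is MIDI 57 + 4 = 61 (C♯4). On the G2 string (open MIDI 43), that pitch is 61 − 43 = fret 18.

18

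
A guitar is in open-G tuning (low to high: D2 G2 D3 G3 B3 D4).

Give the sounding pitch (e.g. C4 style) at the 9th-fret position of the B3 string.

G#4

B3 is MIDI 59. Adding 9 gives 68, which is G#4.
(Equivalently spelled Ab4.)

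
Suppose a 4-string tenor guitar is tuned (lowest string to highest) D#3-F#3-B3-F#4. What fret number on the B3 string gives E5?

E5 is 17 semitones above the open B3 (B–C–C#–D–…–D–D#–E), so it sits at fret 17.

17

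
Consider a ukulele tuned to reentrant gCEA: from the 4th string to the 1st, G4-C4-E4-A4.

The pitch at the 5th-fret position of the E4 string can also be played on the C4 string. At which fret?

9

Fret 5 on E4 is MIDI 64 + 5 = 69 (A4). On the C4 string (open MIDI 60), that pitch is 69 − 60 = fret 9.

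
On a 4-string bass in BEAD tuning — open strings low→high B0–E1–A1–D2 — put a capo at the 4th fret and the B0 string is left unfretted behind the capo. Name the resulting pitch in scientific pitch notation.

The capo raises the open B0 by 4 semitones to D#1; fretting 0 more gives B0 + 4 + 0 = B0 + 4 semitones = D#1.

D#1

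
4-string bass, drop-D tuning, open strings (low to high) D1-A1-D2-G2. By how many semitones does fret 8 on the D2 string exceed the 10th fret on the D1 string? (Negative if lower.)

D2 at fret 8 → A#2 (MIDI 46); D1 at fret 10 → C2 (MIDI 36).
46 − 36 = 10, so the two pitches are 10 semitones apart.

10 semitones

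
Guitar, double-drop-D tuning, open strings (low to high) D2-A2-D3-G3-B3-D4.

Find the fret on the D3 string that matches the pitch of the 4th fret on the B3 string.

Fret 4 on B3 is MIDI 59 + 4 = 63 (D#4). On the D3 string (open MIDI 50), that pitch is 63 − 50 = fret 13.

13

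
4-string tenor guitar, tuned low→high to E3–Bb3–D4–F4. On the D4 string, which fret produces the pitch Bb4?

Bb4 is 8 semitones above the open D4 (D–Eb–E–F–Gb–G–Ab–A–Bb), so it sits at fret 8.

8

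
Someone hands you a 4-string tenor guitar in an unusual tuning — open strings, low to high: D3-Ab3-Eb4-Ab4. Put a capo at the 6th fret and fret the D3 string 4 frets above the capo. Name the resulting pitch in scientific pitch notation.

C4

The capo raises the open D3 by 6 semitones to Ab3; fretting 4 more gives D3 + 6 + 4 = D3 + 10 semitones = C4.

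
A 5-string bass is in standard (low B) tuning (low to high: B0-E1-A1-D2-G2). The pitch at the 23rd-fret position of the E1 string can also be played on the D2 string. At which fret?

13

Fret 23 on E1 is MIDI 28 + 23 = 51 (D#3). On the D2 string (open MIDI 38), that pitch is 51 − 38 = fret 13.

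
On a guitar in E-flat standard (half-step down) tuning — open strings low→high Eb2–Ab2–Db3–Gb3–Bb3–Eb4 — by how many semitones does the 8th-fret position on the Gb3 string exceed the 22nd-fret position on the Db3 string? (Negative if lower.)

-9 semitones

Gb3 at fret 8 → D4 (MIDI 62); Db3 at fret 22 → B4 (MIDI 71).
62 − 71 = -9, so the two pitches are 9 semitones apart.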